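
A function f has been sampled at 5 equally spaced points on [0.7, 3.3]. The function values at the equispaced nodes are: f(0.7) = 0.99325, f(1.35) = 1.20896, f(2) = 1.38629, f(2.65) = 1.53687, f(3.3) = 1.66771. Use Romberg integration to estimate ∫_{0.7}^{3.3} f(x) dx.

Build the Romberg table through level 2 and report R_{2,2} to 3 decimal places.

R_{0,0} (trapezoid, 1 panel, h=2.6000): 3.45925
R_{1,0} (trapezoid, 2 panels, h=1.3000): 3.53180
R_{2,0} (trapezoid, 4 panels, h=0.6500): 3.55069
R_{1,1} = 3.53180 + (3.53180 − 3.45925)/3 = 3.55598
R_{2,1} = 3.55069 + (3.55069 − 3.53180)/3 = 3.55699
R_{2,2} = 3.55699 + (3.55699 − 3.55598)/15 = 3.55706

3.557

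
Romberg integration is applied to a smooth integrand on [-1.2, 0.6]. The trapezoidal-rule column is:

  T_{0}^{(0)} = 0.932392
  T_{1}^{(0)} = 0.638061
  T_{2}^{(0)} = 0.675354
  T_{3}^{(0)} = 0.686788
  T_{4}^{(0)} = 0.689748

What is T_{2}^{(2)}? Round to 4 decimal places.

0.6976

Richardson extrapolation on the trapezoidal column (denominator 4−1=3):
T_{1}^{(1)} = 0.638061 + (0.638061 − 0.932392)/3 = 0.539951
T_{2}^{(1)} = 0.675354 + (0.675354 − 0.638061)/3 = 0.687785
T_{2}^{(2)} = 0.687785 + (0.687785 − 0.539951)/15 = 0.697641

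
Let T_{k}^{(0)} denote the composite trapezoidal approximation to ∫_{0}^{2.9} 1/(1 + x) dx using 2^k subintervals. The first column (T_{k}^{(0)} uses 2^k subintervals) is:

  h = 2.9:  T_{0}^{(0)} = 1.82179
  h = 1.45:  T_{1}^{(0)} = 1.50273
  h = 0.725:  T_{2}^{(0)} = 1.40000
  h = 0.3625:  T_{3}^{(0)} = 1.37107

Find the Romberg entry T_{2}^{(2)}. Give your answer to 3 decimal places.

1.364

T_{1}^{(1)} = 1.50273 + (1.50273 − 1.82179)/3 = 1.39638
T_{2}^{(1)} = (4·1.40000 − 1.50273) / 3 = 1.36576
T_{2}^{(2)} = (16·1.36576 − 1.39638) / 15 = 1.36372
(Column j=1 coincides with Simpson's rule on the same nodes.)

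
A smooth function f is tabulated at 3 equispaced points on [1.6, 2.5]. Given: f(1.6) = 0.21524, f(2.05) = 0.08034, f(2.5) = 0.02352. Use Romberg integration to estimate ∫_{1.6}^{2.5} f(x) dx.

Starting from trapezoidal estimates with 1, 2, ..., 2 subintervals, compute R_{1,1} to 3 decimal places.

R_{0,0} (trapezoid, 1 panel, h=0.9000): 0.10744
R_{1,0} (trapezoid, 2 panels, h=0.4500): 0.08987
R_{1,1} = 0.08987 + (0.08987 − 0.10744)/3 = 0.08401

0.084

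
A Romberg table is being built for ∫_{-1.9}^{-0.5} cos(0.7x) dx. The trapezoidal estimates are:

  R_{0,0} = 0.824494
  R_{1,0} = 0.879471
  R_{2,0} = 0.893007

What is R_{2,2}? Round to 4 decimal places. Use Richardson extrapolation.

Richardson extrapolation on the trapezoidal column (denominator 4−1=3):
R_{1,1} = 0.879471 + (0.879471 − 0.824494)/3 = 0.897797
R_{2,1} = 0.893007 + (0.893007 − 0.879471)/3 = 0.897519
R_{2,2} = (16·0.897519 − 0.897797) / 15 = 0.897500

0.8975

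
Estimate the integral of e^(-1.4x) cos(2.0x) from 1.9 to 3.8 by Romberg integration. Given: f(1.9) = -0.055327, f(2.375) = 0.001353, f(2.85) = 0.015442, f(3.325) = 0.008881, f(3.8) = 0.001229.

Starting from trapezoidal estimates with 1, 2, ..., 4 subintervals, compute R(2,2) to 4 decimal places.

0.0028

R(0,0) (trapezoid, 1 panel, h=1.9000): -0.051393
R(1,0) (trapezoid, 2 panels, h=0.9500): -0.011027
R(2,0) (trapezoid, 4 panels, h=0.4750): -0.000652
R(1,1) = -0.011027 + (-0.011027 − (-0.051393))/3 = 0.002428
R(2,1) = -0.000652 + (-0.000652 − (-0.011027))/3 = 0.002806
R(2,2) = 0.002806 + (0.002806 − 0.002428)/15 = 0.002831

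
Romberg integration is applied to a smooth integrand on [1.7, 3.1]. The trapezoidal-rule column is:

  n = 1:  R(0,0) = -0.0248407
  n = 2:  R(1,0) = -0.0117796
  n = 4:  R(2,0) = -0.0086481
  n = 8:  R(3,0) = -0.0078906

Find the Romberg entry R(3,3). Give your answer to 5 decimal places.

-0.00764

Richardson extrapolation on the trapezoidal column (denominator 4−1=3):
R(1,1) = -0.0117796 + (-0.0117796 − (-0.0248407))/3 = -0.0074259
R(2,1) = (4·(-0.0086481) − (-0.0117796)) / 3 = -0.0076043
R(3,1) = (4·(-0.0078906) − (-0.0086481)) / 3 = -0.0076381
R(2,2) = -0.0076043 + (-0.0076043 − (-0.0074259))/15 = -0.0076162
R(3,2) = -0.0076381 + (-0.0076381 − (-0.0076043))/15 = -0.0076404
R(3,3) = (64·(-0.0076404) − (-0.0076162)) / 63 = -0.0076408
(Column j=1 coincides with Simpson's rule on the same nodes.)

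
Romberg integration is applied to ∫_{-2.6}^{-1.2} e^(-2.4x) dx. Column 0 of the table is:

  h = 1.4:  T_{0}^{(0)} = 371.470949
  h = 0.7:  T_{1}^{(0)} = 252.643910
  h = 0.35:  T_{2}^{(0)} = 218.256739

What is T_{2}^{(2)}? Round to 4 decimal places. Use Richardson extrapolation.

206.3783

T_{1}^{(1)} = 252.643910 + (252.643910 − 371.470949)/3 = 213.034897
T_{2}^{(1)} = (4·218.256739 − 252.643910) / 3 = 206.794349
T_{2}^{(2)} = 206.794349 + (206.794349 − 213.034897)/15 = 206.378312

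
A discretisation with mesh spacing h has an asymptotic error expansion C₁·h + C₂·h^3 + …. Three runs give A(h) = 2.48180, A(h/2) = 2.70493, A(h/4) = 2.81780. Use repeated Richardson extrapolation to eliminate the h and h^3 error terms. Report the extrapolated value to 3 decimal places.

First eliminate the h term (factor 2^1 = 2):
  B₁ = (2·2.70493 − 2.48180)/1 = 2.92806
  B₂ = (2·2.81780 − 2.70493)/1 = 2.93067
Then eliminate the h^3 term (factor 2^3 = 8):
  (8·2.93067 − 2.92806)/7 = 2.93104

2.931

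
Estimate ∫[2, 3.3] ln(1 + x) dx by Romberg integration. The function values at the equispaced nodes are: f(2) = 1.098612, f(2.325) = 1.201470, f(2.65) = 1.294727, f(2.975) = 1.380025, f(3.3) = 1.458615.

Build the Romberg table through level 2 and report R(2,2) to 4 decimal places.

1.6762

R(0,0) (trapezoid, 1 panel, h=1.3000): 1.662198
R(1,0) (trapezoid, 2 panels, h=0.6500): 1.672671
R(2,0) (trapezoid, 4 panels, h=0.3250): 1.675322
R(1,1) = 1.672671 + (1.672671 − 1.662198)/3 = 1.676162
R(2,1) = 1.675322 + (1.675322 − 1.672671)/3 = 1.676206
R(2,2) = 1.676206 + (1.676206 − 1.676162)/15 = 1.676209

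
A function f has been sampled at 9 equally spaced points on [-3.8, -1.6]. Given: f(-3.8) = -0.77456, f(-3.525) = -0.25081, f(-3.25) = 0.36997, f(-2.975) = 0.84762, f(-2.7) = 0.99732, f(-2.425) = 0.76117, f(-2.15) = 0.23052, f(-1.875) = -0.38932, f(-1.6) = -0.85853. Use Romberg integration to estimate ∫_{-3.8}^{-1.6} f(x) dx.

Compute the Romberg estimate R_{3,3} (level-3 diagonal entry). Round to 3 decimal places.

0.498

R_{0,0} (trapezoid, 1 panel, h=2.2000): -1.79640
R_{1,0} (trapezoid, 2 panels, h=1.1000): 0.19885
R_{2,0} (trapezoid, 4 panels, h=0.5500): 0.42970
R_{3,0} (trapezoid, 8 panels, h=0.2750): 0.48123
R_{1,1} = 0.19885 + (0.19885 − (-1.79640))/3 = 0.86393
R_{2,1} = 0.42970 + (0.42970 − 0.19885)/3 = 0.50665
R_{3,1} = 0.48123 + (0.48123 − 0.42970)/3 = 0.49841
R_{2,2} = 0.50665 + (0.50665 − 0.86393)/15 = 0.48283
R_{3,2} = 0.49841 + (0.49841 − 0.50665)/15 = 0.49786
R_{3,3} = 0.49786 + (0.49786 − 0.48283)/63 = 0.49810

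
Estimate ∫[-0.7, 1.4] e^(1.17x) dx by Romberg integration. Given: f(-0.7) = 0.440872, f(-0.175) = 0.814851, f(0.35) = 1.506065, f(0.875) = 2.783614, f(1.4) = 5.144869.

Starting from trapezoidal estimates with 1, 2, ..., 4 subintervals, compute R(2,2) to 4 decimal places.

R(0,0) (trapezoid, 1 panel, h=2.1000): 5.865028
R(1,0) (trapezoid, 2 panels, h=1.0500): 4.513882
R(2,0) (trapezoid, 4 panels, h=0.5250): 4.146135
R(1,1) = 4.513882 + (4.513882 − 5.865028)/3 = 4.063500
R(2,1) = 4.146135 + (4.146135 − 4.513882)/3 = 4.023553
R(2,2) = 4.023553 + (4.023553 − 4.063500)/15 = 4.020890

4.0209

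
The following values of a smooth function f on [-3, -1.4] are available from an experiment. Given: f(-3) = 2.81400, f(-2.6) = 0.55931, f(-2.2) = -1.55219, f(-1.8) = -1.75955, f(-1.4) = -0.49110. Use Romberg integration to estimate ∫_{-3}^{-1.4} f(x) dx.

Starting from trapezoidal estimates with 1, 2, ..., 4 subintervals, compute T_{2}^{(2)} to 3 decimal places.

-0.725

T_{0}^{(0)} (trapezoid, 1 panel, h=1.6000): 1.85832
T_{1}^{(0)} (trapezoid, 2 panels, h=0.8000): -0.31259
T_{2}^{(0)} (trapezoid, 4 panels, h=0.4000): -0.63639
T_{1}^{(1)} = -0.31259 + (-0.31259 − 1.85832)/3 = -1.03623
T_{2}^{(1)} = -0.63639 + (-0.63639 − (-0.31259))/3 = -0.74432
T_{2}^{(2)} = -0.74432 + (-0.74432 − (-1.03623))/15 = -0.72486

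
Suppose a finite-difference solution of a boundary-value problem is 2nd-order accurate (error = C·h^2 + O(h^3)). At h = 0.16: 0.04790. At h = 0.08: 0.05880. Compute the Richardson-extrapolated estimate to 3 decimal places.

Extrapolated value = (4·A(h/2) − A(h)) / (4 − 1)
= (4·0.05880 − 0.04790) / 3
= 0.18730 / 3 = 0.06243

0.062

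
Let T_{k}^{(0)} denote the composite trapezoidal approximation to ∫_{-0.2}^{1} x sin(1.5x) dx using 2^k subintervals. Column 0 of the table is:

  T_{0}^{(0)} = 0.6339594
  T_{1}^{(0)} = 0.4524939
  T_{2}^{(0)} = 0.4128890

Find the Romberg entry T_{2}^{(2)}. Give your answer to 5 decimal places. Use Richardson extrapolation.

Richardson extrapolation on the trapezoidal column (denominator 4−1=3):
T_{1}^{(1)} = 0.4524939 + (0.4524939 − 0.6339594)/3 = 0.3920054
T_{2}^{(1)} = 0.4128890 + (0.4128890 − 0.4524939)/3 = 0.3996874
T_{2}^{(2)} = (16·0.3996874 − 0.3920054) / 15 = 0.4001995

0.40020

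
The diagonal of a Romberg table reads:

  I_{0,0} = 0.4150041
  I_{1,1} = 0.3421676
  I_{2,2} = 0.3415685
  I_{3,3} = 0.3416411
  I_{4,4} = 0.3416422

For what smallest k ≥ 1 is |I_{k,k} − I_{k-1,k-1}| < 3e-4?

|I_{1,1} − I_{0,0}| = 0.0728365 ≥ 3e-4
|I_{2,2} − I_{1,1}| = 0.0005991 ≥ 3e-4
|I_{3,3} − I_{2,2}| = 0.0000726 < 3e-4

k = 3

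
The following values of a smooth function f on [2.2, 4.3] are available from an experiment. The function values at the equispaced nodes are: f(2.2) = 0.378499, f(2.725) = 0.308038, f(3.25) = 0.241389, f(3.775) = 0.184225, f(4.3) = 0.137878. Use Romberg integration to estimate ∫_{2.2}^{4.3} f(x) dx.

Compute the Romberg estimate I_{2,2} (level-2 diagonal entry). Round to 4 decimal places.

I_{0,0} (trapezoid, 1 panel, h=2.1000): 0.542196
I_{1,0} (trapezoid, 2 panels, h=1.0500): 0.524556
I_{2,0} (trapezoid, 4 panels, h=0.5250): 0.520716
I_{1,1} = 0.524556 + (0.524556 − 0.542196)/3 = 0.518676
I_{2,1} = 0.520716 + (0.520716 − 0.524556)/3 = 0.519436
I_{2,2} = 0.519436 + (0.519436 − 0.518676)/15 = 0.519487

0.5195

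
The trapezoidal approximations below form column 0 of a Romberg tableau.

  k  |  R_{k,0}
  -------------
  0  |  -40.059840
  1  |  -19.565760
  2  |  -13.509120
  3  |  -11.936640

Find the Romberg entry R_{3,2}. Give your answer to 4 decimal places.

-11.4073

R_{2,1} = -13.509120 + (-13.509120 − (-19.565760))/3 = -11.490240
R_{3,1} = -11.936640 + (-11.936640 − (-13.509120))/3 = -11.412480
R_{3,2} = (16·(-11.412480) − (-11.490240)) / 15 = -11.407296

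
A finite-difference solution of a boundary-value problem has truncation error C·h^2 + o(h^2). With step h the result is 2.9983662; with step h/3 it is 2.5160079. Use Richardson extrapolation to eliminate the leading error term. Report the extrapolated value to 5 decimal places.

Extrapolated value = (9·A(h/3) − A(h)) / (9 − 1)
= (9·2.5160079 − 2.9983662) / 8
= 19.6457049 / 8 = 2.4557131

2.45571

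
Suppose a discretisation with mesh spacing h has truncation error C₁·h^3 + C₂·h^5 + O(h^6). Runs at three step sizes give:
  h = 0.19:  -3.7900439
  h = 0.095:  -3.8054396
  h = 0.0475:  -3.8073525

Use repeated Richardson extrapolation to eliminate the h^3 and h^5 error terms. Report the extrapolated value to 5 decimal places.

First eliminate the h^3 term (factor 2^3 = 8):
  B₁ = (8·(-3.8054396) − (-3.7900439))/7 = -3.8076390
  B₂ = (8·(-3.8073525) − (-3.8054396))/7 = -3.8076258
Then eliminate the h^5 term (factor 2^5 = 32):
  (32·(-3.8076258) − (-3.8076390))/31 = -3.8076254

-3.80763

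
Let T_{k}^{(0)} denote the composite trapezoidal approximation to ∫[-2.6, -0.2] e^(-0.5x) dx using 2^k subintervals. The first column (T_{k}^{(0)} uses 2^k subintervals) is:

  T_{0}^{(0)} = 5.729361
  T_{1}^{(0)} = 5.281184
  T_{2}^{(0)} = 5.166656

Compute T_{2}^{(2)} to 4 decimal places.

T_{1}^{(1)} = 5.281184 + (5.281184 − 5.729361)/3 = 5.131792
T_{2}^{(1)} = 5.166656 + (5.166656 − 5.281184)/3 = 5.128480
T_{2}^{(2)} = (16·5.128480 − 5.131792) / 15 = 5.128259

5.1283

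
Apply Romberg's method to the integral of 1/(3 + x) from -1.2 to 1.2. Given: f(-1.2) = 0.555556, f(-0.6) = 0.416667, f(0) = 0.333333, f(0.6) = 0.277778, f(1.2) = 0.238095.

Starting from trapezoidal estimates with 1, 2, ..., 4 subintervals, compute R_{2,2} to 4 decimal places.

0.8474

R_{0,0} (trapezoid, 1 panel, h=2.4000): 0.952381
R_{1,0} (trapezoid, 2 panels, h=1.2000): 0.876190
R_{2,0} (trapezoid, 4 panels, h=0.6000): 0.854762
R_{1,1} = 0.876190 + (0.876190 − 0.952381)/3 = 0.850793
R_{2,1} = 0.854762 + (0.854762 − 0.876190)/3 = 0.847619
R_{2,2} = 0.847619 + (0.847619 − 0.850793)/15 = 0.847407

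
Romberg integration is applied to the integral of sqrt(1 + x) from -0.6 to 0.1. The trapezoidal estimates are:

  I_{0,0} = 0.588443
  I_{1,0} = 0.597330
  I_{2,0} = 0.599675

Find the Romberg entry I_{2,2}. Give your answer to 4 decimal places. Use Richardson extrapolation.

Richardson extrapolation on the trapezoidal column (denominator 4−1=3):
I_{1,1} = (4·0.597330 − 0.588443) / 3 = 0.600292
I_{2,1} = (4·0.599675 − 0.597330) / 3 = 0.600457
I_{2,2} = 0.600457 + (0.600457 − 0.600292)/15 = 0.600468

0.6005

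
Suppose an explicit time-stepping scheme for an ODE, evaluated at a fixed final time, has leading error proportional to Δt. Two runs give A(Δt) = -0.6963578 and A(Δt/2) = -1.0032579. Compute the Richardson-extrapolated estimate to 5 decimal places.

The leading error scales as Δt; refining by a factor of 2 reduces it by 2^1 = 2.
Extrapolated value = (2·A(Δt/2) − A(Δt)) / (2 − 1)
= (2·(-1.0032579) − (-0.6963578)) / 1
= -1.3101580 / 1 = -1.3101580

-1.31016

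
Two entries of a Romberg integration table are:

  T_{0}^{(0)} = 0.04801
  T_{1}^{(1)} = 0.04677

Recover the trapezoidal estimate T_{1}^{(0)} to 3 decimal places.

From T_{1}^{(1)} = (4·T_{1}^{(0)} − T_{0}^{(0)})/3, solve for T_{1}^{(0)}:
4·T_{1}^{(0)} = 3·0.04677 + 0.04801 = 0.18832
T_{1}^{(0)} = 0.04708

0.047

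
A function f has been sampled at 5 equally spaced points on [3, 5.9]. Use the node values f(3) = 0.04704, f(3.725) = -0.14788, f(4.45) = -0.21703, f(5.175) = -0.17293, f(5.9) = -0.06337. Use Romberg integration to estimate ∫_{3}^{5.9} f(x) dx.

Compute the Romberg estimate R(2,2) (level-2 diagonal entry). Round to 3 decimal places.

R(0,0) (trapezoid, 1 panel, h=2.9000): -0.02368
R(1,0) (trapezoid, 2 panels, h=1.4500): -0.32653
R(2,0) (trapezoid, 4 panels, h=0.7250): -0.39585
R(1,1) = -0.32653 + (-0.32653 − (-0.02368))/3 = -0.42748
R(2,1) = -0.39585 + (-0.39585 − (-0.32653))/3 = -0.41896
R(2,2) = -0.41896 + (-0.41896 − (-0.42748))/15 = -0.41839

-0.418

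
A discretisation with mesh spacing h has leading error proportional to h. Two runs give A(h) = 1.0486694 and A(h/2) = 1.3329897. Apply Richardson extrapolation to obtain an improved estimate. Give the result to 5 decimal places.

1.61731

Extrapolated value = (2·A(h/2) − A(h)) / (2 − 1)
= (2·1.3329897 − 1.0486694) / 1
= 1.6173100 / 1 = 1.6173100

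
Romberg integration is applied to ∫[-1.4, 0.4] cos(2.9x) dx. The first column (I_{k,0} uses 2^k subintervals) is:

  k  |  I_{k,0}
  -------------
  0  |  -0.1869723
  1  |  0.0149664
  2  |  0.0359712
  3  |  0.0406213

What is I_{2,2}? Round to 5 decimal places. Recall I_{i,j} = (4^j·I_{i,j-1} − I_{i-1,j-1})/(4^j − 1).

0.04035

Richardson extrapolation on the trapezoidal column (denominator 4−1=3):
I_{1,1} = 0.0149664 + (0.0149664 − (-0.1869723))/3 = 0.0822793
I_{2,1} = 0.0359712 + (0.0359712 − 0.0149664)/3 = 0.0429728
I_{2,2} = 0.0429728 + (0.0429728 − 0.0822793)/15 = 0.0403524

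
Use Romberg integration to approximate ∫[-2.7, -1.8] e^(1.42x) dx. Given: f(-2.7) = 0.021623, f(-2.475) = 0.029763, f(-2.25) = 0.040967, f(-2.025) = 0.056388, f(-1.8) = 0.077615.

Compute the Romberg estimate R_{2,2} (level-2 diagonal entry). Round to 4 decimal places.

0.0394

R_{0,0} (trapezoid, 1 panel, h=0.9000): 0.044657
R_{1,0} (trapezoid, 2 panels, h=0.4500): 0.040764
R_{2,0} (trapezoid, 4 panels, h=0.2250): 0.039766
R_{1,1} = 0.040764 + (0.040764 − 0.044657)/3 = 0.039466
R_{2,1} = 0.039766 + (0.039766 − 0.040764)/3 = 0.039433
R_{2,2} = 0.039433 + (0.039433 − 0.039466)/15 = 0.039431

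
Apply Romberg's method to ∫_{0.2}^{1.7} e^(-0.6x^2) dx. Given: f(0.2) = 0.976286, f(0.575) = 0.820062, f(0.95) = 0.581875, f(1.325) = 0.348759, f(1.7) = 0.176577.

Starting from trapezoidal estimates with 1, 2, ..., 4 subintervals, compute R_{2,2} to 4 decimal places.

R_{0,0} (trapezoid, 1 panel, h=1.5000): 0.864647
R_{1,0} (trapezoid, 2 panels, h=0.7500): 0.868730
R_{2,0} (trapezoid, 4 panels, h=0.3750): 0.872673
R_{1,1} = 0.868730 + (0.868730 − 0.864647)/3 = 0.870091
R_{2,1} = 0.872673 + (0.872673 − 0.868730)/3 = 0.873987
R_{2,2} = 0.873987 + (0.873987 − 0.870091)/15 = 0.874247

0.8742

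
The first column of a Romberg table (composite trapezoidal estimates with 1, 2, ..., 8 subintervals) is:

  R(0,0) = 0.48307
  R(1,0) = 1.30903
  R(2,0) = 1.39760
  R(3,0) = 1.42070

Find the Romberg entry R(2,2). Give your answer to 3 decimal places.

R(1,1) = (4·1.30903 − 0.48307) / 3 = 1.58435
R(2,1) = (4·1.39760 − 1.30903) / 3 = 1.42712
R(2,2) = 1.42712 + (1.42712 − 1.58435)/15 = 1.41664

1.417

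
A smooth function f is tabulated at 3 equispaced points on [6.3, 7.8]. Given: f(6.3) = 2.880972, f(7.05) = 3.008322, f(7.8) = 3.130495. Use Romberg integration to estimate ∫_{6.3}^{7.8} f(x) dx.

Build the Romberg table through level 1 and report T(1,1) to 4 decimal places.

4.5112

T(0,0) (trapezoid, 1 panel, h=1.5000): 4.508600
T(1,0) (trapezoid, 2 panels, h=0.7500): 4.510542
T(1,1) = 4.510542 + (4.510542 − 4.508600)/3 = 4.511189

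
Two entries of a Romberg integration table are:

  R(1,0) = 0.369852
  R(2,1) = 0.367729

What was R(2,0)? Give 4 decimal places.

0.3683

From R(2,1) = (4·R(2,0) − R(1,0))/3, solve for R(2,0):
4·R(2,0) = 3·0.367729 + 0.369852 = 1.473039
R(2,0) = 0.368260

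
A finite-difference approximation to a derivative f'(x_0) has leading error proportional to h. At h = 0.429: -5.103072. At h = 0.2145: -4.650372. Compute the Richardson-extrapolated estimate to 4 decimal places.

The leading error scales as h; refining by a factor of 2 reduces it by 2^1 = 2.
Extrapolated value = (2·A(h/2) − A(h)) / (2 − 1)
= (2·(-4.650372) − (-5.103072)) / 1
= -4.197672 / 1 = -4.197672

-4.1977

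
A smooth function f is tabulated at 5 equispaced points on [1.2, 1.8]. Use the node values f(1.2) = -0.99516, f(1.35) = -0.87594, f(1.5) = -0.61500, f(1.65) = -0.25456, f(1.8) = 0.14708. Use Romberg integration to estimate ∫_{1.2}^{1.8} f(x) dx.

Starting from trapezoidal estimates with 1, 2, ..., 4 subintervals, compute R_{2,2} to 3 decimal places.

-0.330

R_{0,0} (trapezoid, 1 panel, h=0.6000): -0.25442
R_{1,0} (trapezoid, 2 panels, h=0.3000): -0.31171
R_{2,0} (trapezoid, 4 panels, h=0.1500): -0.32543
R_{1,1} = -0.31171 + (-0.31171 − (-0.25442))/3 = -0.33081
R_{2,1} = -0.32543 + (-0.32543 − (-0.31171))/3 = -0.33000
R_{2,2} = -0.33000 + (-0.33000 − (-0.33081))/15 = -0.32995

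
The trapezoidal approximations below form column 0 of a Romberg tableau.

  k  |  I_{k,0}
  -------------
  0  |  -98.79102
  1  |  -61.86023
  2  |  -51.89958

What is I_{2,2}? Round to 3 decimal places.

-48.515

I_{1,1} = -61.86023 + (-61.86023 − (-98.79102))/3 = -49.54997
I_{2,1} = (4·(-51.89958) − (-61.86023)) / 3 = -48.57936
I_{2,2} = -48.57936 + (-48.57936 − (-49.54997))/15 = -48.51465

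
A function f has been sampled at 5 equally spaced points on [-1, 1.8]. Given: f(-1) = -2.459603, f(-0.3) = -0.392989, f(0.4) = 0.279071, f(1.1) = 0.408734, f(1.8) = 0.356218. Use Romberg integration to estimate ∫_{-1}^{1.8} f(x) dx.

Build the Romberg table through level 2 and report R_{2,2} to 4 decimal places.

R_{0,0} (trapezoid, 1 panel, h=2.8000): -2.944739
R_{1,0} (trapezoid, 2 panels, h=1.4000): -1.081670
R_{2,0} (trapezoid, 4 panels, h=0.7000): -0.529814
R_{1,1} = -1.081670 + (-1.081670 − (-2.944739))/3 = -0.460647
R_{2,1} = -0.529814 + (-0.529814 − (-1.081670))/3 = -0.345862
R_{2,2} = -0.345862 + (-0.345862 − (-0.460647))/15 = -0.338210

-0.3382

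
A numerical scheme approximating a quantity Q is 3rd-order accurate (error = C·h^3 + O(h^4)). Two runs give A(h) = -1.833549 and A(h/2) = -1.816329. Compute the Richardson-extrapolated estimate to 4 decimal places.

-1.8139

The leading error scales as h^3; refining by a factor of 2 reduces it by 2^3 = 8.
Extrapolated value = (8·A(h/2) − A(h)) / (8 − 1)
= (8·(-1.816329) − (-1.833549)) / 7
= -12.697083 / 7 = -1.813869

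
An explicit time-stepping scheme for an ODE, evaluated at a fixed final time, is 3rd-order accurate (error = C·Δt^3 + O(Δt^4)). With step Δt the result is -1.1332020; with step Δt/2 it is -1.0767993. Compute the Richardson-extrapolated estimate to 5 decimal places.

-1.06874

The leading error scales as Δt^3; refining by a factor of 2 reduces it by 2^3 = 8.
Extrapolated value = (8·A(Δt/2) − A(Δt)) / (8 − 1)
= (8·(-1.0767993) − (-1.1332020)) / 7
= -7.4811924 / 7 = -1.0687418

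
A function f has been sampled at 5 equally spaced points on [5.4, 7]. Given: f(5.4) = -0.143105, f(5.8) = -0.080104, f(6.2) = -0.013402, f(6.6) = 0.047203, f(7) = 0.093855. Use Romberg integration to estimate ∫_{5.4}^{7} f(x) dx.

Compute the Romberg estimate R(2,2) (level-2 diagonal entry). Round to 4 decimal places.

R(0,0) (trapezoid, 1 panel, h=1.6000): -0.039400
R(1,0) (trapezoid, 2 panels, h=0.8000): -0.030422
R(2,0) (trapezoid, 4 panels, h=0.4000): -0.028371
R(1,1) = -0.030422 + (-0.030422 − (-0.039400))/3 = -0.027429
R(2,1) = -0.028371 + (-0.028371 − (-0.030422))/3 = -0.027687
R(2,2) = -0.027687 + (-0.027687 − (-0.027429))/15 = -0.027704

-0.0277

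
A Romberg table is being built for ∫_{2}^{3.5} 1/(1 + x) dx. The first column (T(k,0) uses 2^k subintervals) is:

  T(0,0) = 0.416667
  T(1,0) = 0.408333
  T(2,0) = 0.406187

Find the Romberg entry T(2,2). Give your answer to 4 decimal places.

T(1,1) = (4·0.408333 − 0.416667) / 3 = 0.405555
T(2,1) = (4·0.406187 − 0.408333) / 3 = 0.405472
T(2,2) = (16·0.405472 − 0.405555) / 15 = 0.405466

0.4055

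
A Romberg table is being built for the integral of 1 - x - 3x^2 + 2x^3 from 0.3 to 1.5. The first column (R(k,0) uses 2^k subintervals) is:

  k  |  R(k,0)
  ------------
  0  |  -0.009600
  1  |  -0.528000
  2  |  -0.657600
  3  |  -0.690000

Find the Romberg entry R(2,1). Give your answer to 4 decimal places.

-0.7008

R(2,1) = -0.657600 + (-0.657600 − (-0.528000))/3 = -0.700800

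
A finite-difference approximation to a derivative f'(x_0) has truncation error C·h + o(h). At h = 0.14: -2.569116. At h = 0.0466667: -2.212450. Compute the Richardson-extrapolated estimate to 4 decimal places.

The leading error scales as h; refining by a factor of 3 reduces it by 3^1 = 3.
Extrapolated value = (3·A(h/3) − A(h)) / (3 − 1)
= (3·(-2.212450) − (-2.569116)) / 2
= -4.068234 / 2 = -2.034117

-2.0341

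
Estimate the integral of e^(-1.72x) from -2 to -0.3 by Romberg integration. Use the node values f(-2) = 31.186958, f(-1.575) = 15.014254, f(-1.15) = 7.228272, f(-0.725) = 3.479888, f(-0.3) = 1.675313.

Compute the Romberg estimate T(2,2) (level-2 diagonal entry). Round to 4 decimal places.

17.1622

T(0,0) (trapezoid, 1 panel, h=1.7000): 27.932930
T(1,0) (trapezoid, 2 panels, h=0.8500): 20.110496
T(2,0) (trapezoid, 4 panels, h=0.4250): 17.915259
T(1,1) = 20.110496 + (20.110496 − 27.932930)/3 = 17.503018
T(2,1) = 17.915259 + (17.915259 − 20.110496)/3 = 17.183513
T(2,2) = 17.183513 + (17.183513 − 17.503018)/15 = 17.162213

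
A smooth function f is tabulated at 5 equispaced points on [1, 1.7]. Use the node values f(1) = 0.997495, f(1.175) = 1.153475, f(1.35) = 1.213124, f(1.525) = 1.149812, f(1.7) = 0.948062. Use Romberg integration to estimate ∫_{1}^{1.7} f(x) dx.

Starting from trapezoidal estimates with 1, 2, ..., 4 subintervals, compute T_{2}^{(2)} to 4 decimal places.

0.7924

T_{0}^{(0)} (trapezoid, 1 panel, h=0.7000): 0.680945
T_{1}^{(0)} (trapezoid, 2 panels, h=0.3500): 0.765066
T_{2}^{(0)} (trapezoid, 4 panels, h=0.1750): 0.785608
T_{1}^{(1)} = 0.765066 + (0.765066 − 0.680945)/3 = 0.793106
T_{2}^{(1)} = 0.785608 + (0.785608 − 0.765066)/3 = 0.792455
T_{2}^{(2)} = 0.792455 + (0.792455 − 0.793106)/15 = 0.792412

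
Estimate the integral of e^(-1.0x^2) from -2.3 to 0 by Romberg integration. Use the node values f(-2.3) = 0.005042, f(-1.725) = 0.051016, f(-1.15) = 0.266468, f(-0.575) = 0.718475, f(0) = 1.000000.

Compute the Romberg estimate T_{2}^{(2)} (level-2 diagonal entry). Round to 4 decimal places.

T_{0}^{(0)} (trapezoid, 1 panel, h=2.3000): 1.155798
T_{1}^{(0)} (trapezoid, 2 panels, h=1.1500): 0.884337
T_{2}^{(0)} (trapezoid, 4 panels, h=0.5750): 0.884626
T_{1}^{(1)} = 0.884337 + (0.884337 − 1.155798)/3 = 0.793850
T_{2}^{(1)} = 0.884626 + (0.884626 − 0.884337)/3 = 0.884722
T_{2}^{(2)} = 0.884722 + (0.884722 − 0.793850)/15 = 0.890780

0.8908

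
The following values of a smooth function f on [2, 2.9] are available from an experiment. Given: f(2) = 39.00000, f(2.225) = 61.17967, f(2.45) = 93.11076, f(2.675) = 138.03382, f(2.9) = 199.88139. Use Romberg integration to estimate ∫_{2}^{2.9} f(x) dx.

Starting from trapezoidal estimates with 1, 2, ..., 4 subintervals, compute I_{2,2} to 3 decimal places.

I_{0,0} (trapezoid, 1 panel, h=0.9000): 107.49663
I_{1,0} (trapezoid, 2 panels, h=0.4500): 95.64815
I_{2,0} (trapezoid, 4 panels, h=0.2250): 92.64711
I_{1,1} = 95.64815 + (95.64815 − 107.49663)/3 = 91.69866
I_{2,1} = 92.64711 + (92.64711 − 95.64815)/3 = 91.64676
I_{2,2} = 91.64676 + (91.64676 − 91.69866)/15 = 91.64330

91.643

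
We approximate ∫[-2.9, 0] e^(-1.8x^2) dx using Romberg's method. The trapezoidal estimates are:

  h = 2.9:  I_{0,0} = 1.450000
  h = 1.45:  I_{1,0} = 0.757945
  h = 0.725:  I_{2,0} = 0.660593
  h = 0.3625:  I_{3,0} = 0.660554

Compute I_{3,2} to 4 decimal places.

0.6627

I_{2,1} = 0.660593 + (0.660593 − 0.757945)/3 = 0.628142
I_{3,1} = 0.660554 + (0.660554 − 0.660593)/3 = 0.660541
I_{3,2} = 0.660541 + (0.660541 − 0.628142)/15 = 0.662701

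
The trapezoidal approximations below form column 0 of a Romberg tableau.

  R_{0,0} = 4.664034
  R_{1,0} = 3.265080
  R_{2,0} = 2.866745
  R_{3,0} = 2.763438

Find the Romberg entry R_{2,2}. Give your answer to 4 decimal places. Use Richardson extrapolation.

R_{1,1} = (4·3.265080 − 4.664034) / 3 = 2.798762
R_{2,1} = (4·2.866745 − 3.265080) / 3 = 2.733967
R_{2,2} = 2.733967 + (2.733967 − 2.798762)/15 = 2.729647
(Column j=1 coincides with Simpson's rule on the same nodes.)

2.7296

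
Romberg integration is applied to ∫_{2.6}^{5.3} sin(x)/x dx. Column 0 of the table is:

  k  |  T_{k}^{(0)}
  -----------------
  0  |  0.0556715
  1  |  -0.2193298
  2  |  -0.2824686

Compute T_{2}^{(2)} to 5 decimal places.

Richardson extrapolation on the trapezoidal column (denominator 4−1=3):
T_{1}^{(1)} = -0.2193298 + (-0.2193298 − 0.0556715)/3 = -0.3109969
T_{2}^{(1)} = (4·(-0.2824686) − (-0.2193298)) / 3 = -0.3035149
T_{2}^{(2)} = -0.3035149 + (-0.3035149 − (-0.3109969))/15 = -0.3030161

-0.30302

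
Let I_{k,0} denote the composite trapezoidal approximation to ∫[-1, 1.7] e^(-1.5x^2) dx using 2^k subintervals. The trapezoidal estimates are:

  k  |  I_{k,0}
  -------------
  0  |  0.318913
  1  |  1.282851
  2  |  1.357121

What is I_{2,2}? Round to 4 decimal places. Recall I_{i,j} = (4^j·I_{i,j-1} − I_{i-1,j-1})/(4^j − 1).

1.3671

I_{1,1} = 1.282851 + (1.282851 − 0.318913)/3 = 1.604164
I_{2,1} = (4·1.357121 − 1.282851) / 3 = 1.381878
I_{2,2} = (16·1.381878 − 1.604164) / 15 = 1.367059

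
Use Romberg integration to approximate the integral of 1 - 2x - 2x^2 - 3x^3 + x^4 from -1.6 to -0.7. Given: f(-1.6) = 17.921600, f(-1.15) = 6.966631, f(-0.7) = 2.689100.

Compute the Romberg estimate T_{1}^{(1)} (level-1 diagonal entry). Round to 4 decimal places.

7.2716

T_{0}^{(0)} (trapezoid, 1 panel, h=0.9000): 9.274815
T_{1}^{(0)} (trapezoid, 2 panels, h=0.4500): 7.772391
T_{1}^{(1)} = 7.772391 + (7.772391 − 9.274815)/3 = 7.271583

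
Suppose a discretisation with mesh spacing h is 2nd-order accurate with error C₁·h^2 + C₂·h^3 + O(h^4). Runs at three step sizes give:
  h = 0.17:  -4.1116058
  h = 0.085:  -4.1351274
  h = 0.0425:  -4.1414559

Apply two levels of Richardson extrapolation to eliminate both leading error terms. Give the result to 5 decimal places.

-4.14365

First eliminate the h^2 term (factor 2^2 = 4):
  B₁ = (4·(-4.1351274) − (-4.1116058))/3 = -4.1429679
  B₂ = (4·(-4.1414559) − (-4.1351274))/3 = -4.1435654
Then eliminate the h^3 term (factor 2^3 = 8):
  (8·(-4.1435654) − (-4.1429679))/7 = -4.1436508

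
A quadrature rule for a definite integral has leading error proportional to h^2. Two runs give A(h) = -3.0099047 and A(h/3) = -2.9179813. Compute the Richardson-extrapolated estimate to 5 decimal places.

-2.90649

Extrapolated value = (9·A(h/3) − A(h)) / (9 − 1)
= (9·(-2.9179813) − (-3.0099047)) / 8
= -23.2519270 / 8 = -2.9064909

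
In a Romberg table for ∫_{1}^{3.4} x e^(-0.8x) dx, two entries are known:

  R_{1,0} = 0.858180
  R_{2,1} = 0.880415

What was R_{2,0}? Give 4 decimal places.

From R_{2,1} = (4·R_{2,0} − R_{1,0})/3, solve for R_{2,0}:
4·R_{2,0} = 3·0.880415 + 0.858180 = 3.499425
R_{2,0} = 0.874856

0.8749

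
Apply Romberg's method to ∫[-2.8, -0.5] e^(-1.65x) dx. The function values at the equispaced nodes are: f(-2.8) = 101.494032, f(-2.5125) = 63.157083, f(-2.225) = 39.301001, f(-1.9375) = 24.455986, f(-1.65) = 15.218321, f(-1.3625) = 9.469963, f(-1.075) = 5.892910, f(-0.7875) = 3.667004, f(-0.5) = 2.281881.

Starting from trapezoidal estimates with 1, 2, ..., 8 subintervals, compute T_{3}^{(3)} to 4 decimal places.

60.1289

T_{0}^{(0)} (trapezoid, 1 panel, h=2.3000): 119.342300
T_{1}^{(0)} (trapezoid, 2 panels, h=1.1500): 77.172219
T_{2}^{(0)} (trapezoid, 4 panels, h=0.5750): 64.572608
T_{3}^{(0)} (trapezoid, 8 panels, h=0.2875): 61.251940
T_{1}^{(1)} = 77.172219 + (77.172219 − 119.342300)/3 = 63.115525
T_{2}^{(1)} = 64.572608 + (64.572608 − 77.172219)/3 = 60.372738
T_{3}^{(1)} = 61.251940 + (61.251940 − 64.572608)/3 = 60.145051
T_{2}^{(2)} = 60.372738 + (60.372738 − 63.115525)/15 = 60.189886
T_{3}^{(2)} = 60.145051 + (60.145051 − 60.372738)/15 = 60.129872
T_{3}^{(3)} = 60.129872 + (60.129872 − 60.189886)/63 = 60.128919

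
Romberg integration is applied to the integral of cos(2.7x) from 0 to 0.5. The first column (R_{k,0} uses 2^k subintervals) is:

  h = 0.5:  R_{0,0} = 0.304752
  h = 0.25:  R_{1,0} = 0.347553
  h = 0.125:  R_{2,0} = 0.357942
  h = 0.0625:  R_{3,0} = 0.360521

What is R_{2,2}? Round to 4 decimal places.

Richardson extrapolation on the trapezoidal column (denominator 4−1=3):
R_{1,1} = (4·0.347553 − 0.304752) / 3 = 0.361820
R_{2,1} = 0.357942 + (0.357942 − 0.347553)/3 = 0.361405
R_{2,2} = 0.361405 + (0.361405 − 0.361820)/15 = 0.361377
(Column j=1 coincides with Simpson's rule on the same nodes.)

0.3614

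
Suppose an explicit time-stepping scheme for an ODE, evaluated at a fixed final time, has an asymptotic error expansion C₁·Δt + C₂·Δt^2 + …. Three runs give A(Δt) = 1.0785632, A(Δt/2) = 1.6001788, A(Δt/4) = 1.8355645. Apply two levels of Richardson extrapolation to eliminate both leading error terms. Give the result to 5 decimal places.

First eliminate the Δt term (factor 2^1 = 2):
  B₁ = (2·1.6001788 − 1.0785632)/1 = 2.1217944
  B₂ = (2·1.8355645 − 1.6001788)/1 = 2.0709502
Then eliminate the Δt^2 term (factor 2^2 = 4):
  (4·2.0709502 − 2.1217944)/3 = 2.0540021

2.05400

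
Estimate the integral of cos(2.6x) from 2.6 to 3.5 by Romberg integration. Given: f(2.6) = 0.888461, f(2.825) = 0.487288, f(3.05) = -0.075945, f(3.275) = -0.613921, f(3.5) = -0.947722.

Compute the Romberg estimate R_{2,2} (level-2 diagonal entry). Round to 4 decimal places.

-0.0538

R_{0,0} (trapezoid, 1 panel, h=0.9000): -0.026667
R_{1,0} (trapezoid, 2 panels, h=0.4500): -0.047509
R_{2,0} (trapezoid, 4 panels, h=0.2250): -0.052247
R_{1,1} = -0.047509 + (-0.047509 − (-0.026667))/3 = -0.054456
R_{2,1} = -0.052247 + (-0.052247 − (-0.047509))/3 = -0.053826
R_{2,2} = -0.053826 + (-0.053826 − (-0.054456))/15 = -0.053784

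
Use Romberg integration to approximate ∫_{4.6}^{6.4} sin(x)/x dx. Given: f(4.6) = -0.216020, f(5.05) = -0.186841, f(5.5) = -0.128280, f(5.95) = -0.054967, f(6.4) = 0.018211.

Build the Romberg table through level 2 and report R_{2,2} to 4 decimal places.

R_{0,0} (trapezoid, 1 panel, h=1.8000): -0.178028
R_{1,0} (trapezoid, 2 panels, h=0.9000): -0.204466
R_{2,0} (trapezoid, 4 panels, h=0.4500): -0.211047
R_{1,1} = -0.204466 + (-0.204466 − (-0.178028))/3 = -0.213279
R_{2,1} = -0.211047 + (-0.211047 − (-0.204466))/3 = -0.213241
R_{2,2} = -0.213241 + (-0.213241 − (-0.213279))/15 = -0.213238

-0.2132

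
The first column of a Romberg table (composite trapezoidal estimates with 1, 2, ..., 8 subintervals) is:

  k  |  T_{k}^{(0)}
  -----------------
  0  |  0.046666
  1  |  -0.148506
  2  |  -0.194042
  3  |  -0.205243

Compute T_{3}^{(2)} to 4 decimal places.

-0.2090

T_{2}^{(1)} = -0.194042 + (-0.194042 − (-0.148506))/3 = -0.209221
T_{3}^{(1)} = (4·(-0.205243) − (-0.194042)) / 3 = -0.208977
T_{3}^{(2)} = -0.208977 + (-0.208977 − (-0.209221))/15 = -0.208961
(Column j=1 coincides with Simpson's rule on the same nodes.)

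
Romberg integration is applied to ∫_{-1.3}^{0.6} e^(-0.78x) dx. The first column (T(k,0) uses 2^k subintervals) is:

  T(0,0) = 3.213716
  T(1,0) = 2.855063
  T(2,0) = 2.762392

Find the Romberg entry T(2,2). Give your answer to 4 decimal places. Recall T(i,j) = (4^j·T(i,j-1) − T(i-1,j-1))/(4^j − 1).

2.7312

Richardson extrapolation on the trapezoidal column (denominator 4−1=3):
T(1,1) = 2.855063 + (2.855063 − 3.213716)/3 = 2.735512
T(2,1) = 2.762392 + (2.762392 − 2.855063)/3 = 2.731502
T(2,2) = 2.731502 + (2.731502 − 2.735512)/15 = 2.731235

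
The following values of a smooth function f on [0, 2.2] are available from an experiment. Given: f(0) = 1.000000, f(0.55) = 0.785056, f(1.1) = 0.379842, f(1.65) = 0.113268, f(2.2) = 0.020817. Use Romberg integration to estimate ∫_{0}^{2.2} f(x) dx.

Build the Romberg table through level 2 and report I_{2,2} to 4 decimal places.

I_{0,0} (trapezoid, 1 panel, h=2.2000): 1.122899
I_{1,0} (trapezoid, 2 panels, h=1.1000): 0.979276
I_{2,0} (trapezoid, 4 panels, h=0.5500): 0.983716
I_{1,1} = 0.979276 + (0.979276 − 1.122899)/3 = 0.931402
I_{2,1} = 0.983716 + (0.983716 − 0.979276)/3 = 0.985196
I_{2,2} = 0.985196 + (0.985196 − 0.931402)/15 = 0.988782

0.9888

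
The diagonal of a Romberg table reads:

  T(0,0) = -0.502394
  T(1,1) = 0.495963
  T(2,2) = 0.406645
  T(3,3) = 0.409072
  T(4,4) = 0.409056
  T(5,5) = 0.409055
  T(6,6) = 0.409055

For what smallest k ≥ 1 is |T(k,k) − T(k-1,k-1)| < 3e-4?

k = 4

|T(1,1) − T(0,0)| = 0.998357 ≥ 3e-4
|T(2,2) − T(1,1)| = 0.089318 ≥ 3e-4
|T(3,3) − T(2,2)| = 0.002427 ≥ 3e-4
|T(4,4) − T(3,3)| = 0.000016 < 3e-4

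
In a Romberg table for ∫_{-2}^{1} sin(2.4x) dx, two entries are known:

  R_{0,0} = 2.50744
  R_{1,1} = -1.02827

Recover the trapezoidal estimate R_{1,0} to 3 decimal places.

-0.144

From R_{1,1} = (4·R_{1,0} − R_{0,0})/3, solve for R_{1,0}:
4·R_{1,0} = 3·(-1.02827) + 2.50744 = -0.57737
R_{1,0} = -0.14434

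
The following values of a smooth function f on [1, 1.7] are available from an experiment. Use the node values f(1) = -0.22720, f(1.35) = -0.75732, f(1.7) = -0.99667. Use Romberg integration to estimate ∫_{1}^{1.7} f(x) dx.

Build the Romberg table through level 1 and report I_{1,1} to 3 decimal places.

I_{0,0} (trapezoid, 1 panel, h=0.7000): -0.42835
I_{1,0} (trapezoid, 2 panels, h=0.3500): -0.47924
I_{1,1} = -0.47924 + (-0.47924 − (-0.42835))/3 = -0.49620

-0.496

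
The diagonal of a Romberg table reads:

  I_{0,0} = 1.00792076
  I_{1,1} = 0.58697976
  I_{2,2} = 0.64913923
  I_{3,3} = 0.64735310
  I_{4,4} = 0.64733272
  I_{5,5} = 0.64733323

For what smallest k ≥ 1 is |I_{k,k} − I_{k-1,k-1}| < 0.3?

k = 2

|I_{1,1} − I_{0,0}| = 0.42094100 ≥ 0.3
|I_{2,2} − I_{1,1}| = 0.06215947 < 0.3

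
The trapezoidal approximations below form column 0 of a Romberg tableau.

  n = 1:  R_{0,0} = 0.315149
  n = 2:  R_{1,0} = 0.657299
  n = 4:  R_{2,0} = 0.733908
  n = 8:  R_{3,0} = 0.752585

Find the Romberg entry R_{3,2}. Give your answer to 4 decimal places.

R_{2,1} = (4·0.733908 − 0.657299) / 3 = 0.759444
R_{3,1} = 0.752585 + (0.752585 − 0.733908)/3 = 0.758811
R_{3,2} = 0.758811 + (0.758811 − 0.759444)/15 = 0.758769

0.7588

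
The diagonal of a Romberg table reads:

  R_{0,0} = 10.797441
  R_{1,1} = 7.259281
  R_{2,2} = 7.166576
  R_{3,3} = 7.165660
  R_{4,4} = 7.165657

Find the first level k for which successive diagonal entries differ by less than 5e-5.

k = 4

|R_{1,1} − R_{0,0}| = 3.538160 ≥ 5e-5
|R_{2,2} − R_{1,1}| = 0.092705 ≥ 5e-5
|R_{3,3} − R_{2,2}| = 0.000916 ≥ 5e-5
|R_{4,4} − R_{3,3}| = 0.000003 < 5e-5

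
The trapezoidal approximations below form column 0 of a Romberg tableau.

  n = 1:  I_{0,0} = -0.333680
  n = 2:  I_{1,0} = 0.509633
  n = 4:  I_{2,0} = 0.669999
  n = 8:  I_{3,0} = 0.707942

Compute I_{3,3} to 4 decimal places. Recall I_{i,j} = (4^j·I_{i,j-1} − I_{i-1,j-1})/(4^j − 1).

I_{1,1} = 0.509633 + (0.509633 − (-0.333680))/3 = 0.790737
I_{2,1} = 0.669999 + (0.669999 − 0.509633)/3 = 0.723454
I_{3,1} = (4·0.707942 − 0.669999) / 3 = 0.720590
I_{2,2} = (16·0.723454 − 0.790737) / 15 = 0.718968
I_{3,2} = (16·0.720590 − 0.723454) / 15 = 0.720399
I_{3,3} = 0.720399 + (0.720399 − 0.718968)/63 = 0.720422
(Column j=1 coincides with Simpson's rule on the same nodes.)

0.7204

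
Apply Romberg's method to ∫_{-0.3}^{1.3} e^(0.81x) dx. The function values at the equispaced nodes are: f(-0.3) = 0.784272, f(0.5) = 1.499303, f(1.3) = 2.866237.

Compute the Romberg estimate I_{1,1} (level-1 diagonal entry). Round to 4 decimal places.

2.5727

I_{0,0} (trapezoid, 1 panel, h=1.6000): 2.920407
I_{1,0} (trapezoid, 2 panels, h=0.8000): 2.659646
I_{1,1} = 2.659646 + (2.659646 − 2.920407)/3 = 2.572726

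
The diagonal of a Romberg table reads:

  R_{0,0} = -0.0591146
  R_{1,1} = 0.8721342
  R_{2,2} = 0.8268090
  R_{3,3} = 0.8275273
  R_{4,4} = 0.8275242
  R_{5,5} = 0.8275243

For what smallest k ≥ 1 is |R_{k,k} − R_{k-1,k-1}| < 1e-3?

|R_{1,1} − R_{0,0}| = 0.9312488 ≥ 1e-3
|R_{2,2} − R_{1,1}| = 0.0453252 ≥ 1e-3
|R_{3,3} − R_{2,2}| = 0.0007183 < 1e-3

k = 3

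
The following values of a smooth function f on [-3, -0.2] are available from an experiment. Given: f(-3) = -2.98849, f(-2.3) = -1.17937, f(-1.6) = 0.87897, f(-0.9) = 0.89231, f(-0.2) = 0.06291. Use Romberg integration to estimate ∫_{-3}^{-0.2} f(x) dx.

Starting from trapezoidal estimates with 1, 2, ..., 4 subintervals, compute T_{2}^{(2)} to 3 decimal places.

T_{0}^{(0)} (trapezoid, 1 panel, h=2.8000): -4.09581
T_{1}^{(0)} (trapezoid, 2 panels, h=1.4000): -0.81735
T_{2}^{(0)} (trapezoid, 4 panels, h=0.7000): -0.60962
T_{1}^{(1)} = -0.81735 + (-0.81735 − (-4.09581))/3 = 0.27547
T_{2}^{(1)} = -0.60962 + (-0.60962 − (-0.81735))/3 = -0.54038
T_{2}^{(2)} = -0.54038 + (-0.54038 − 0.27547)/15 = -0.59477

-0.595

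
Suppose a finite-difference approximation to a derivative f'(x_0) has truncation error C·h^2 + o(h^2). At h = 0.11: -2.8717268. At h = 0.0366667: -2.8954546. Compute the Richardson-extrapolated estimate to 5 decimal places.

The leading error scales as h^2; refining by a factor of 3 reduces it by 3^2 = 9.
Extrapolated value = (9·A(h/3) − A(h)) / (9 − 1)
= (9·(-2.8954546) − (-2.8717268)) / 8
= -23.1873646 / 8 = -2.8984206

-2.89842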